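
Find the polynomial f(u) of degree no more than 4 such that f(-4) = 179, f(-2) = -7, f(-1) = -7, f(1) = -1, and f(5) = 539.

f(u) = u^4 - 4u^2 + 3u - 1

Using the Lagrange interpolation formula with nodes -4, -2, -1, 1, 5:
  L_0(u) = (u + 2)(u + 1)(u - 1)(u - 5) / 270
  L_1(u) = (u + 4)(u + 1)(u - 1)(u - 5) / -42
  L_2(u) = (u + 4)(u + 2)(u - 1)(u - 5) / 36
  L_3(u) = (u + 4)(u + 2)(u + 1)(u - 5) / -120
  L_4(u) = (u + 4)(u + 2)(u + 1)(u - 1) / 1512
Then f(u) = 179·L_0(u) - 7·L_1(u) - 7·L_2(u) - 1·L_3(u) + 539·L_4(u).
Expanding and collecting terms gives f(u) = u⁴ - 4u² + 3u - 1.
Check: f(-4) = 179. ✓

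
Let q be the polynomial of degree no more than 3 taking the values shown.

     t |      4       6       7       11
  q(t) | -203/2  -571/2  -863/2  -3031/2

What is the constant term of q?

5/2

Write q(t) = at^3 + bt^2 + ct + d. Substituting each data point gives a linear system:
  64a + 16b + 4c + d = -203/2
  216a + 36b + 6c + d = -571/2
  343a + 49b + 7c + d = -863/2
  1331a + 121b + 11c + d = -3031/2
Solving the system yields a = -1, b = -1, c = -6, d = 5/2.
So q(t) = -t^3 - t^2 - 6t + 5/2.
The constant term is 5/2.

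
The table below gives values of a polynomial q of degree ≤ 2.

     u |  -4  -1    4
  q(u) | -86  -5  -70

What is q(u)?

Using the Lagrange interpolation formula with nodes -4, -1, 4:
  L_0(u) = (u + 1)(u - 4) / 24
  L_1(u) = (u + 4)(u - 4) / -15
  L_2(u) = (u + 4)(u + 1) / 40
Then q(u) = -86·L_0(u) - 5·L_1(u) - 70·L_2(u).
Expanding and collecting terms gives q(u) = -5u² + 2u + 2.
Check: q(-1) = -5. ✓

q(u) = -5u^2 + 2u + 2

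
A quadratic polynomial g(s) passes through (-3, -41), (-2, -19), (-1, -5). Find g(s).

Using the Lagrange interpolation formula with nodes -3, -2, -1:
  L_0(s) = (s + 2)(s + 1) / 2
  L_1(s) = (s + 3)(s + 1) / -1
  L_2(s) = (s + 3)(s + 2) / 2
Then g(s) = -41·L_0(s) - 19·L_1(s) - 5·L_2(s).
Expanding and collecting terms gives g(s) = -4s² + 2s + 1.
Check: g(-2) = -19. ✓

g(s) = -4s^2 + 2s + 1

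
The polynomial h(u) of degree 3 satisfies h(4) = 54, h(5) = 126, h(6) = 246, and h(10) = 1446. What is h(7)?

426

Using the Lagrange interpolation formula with nodes 4, 5, 6, 10:
  L_0(u) = (u - 5)(u - 6)(u - 10) / -12
  L_1(u) = (u - 4)(u - 6)(u - 10) / 5
  L_2(u) = (u - 4)(u - 5)(u - 10) / -8
  L_3(u) = (u - 4)(u - 5)(u - 6) / 120
Then h(u) = 54·L_0(u) + 126·L_1(u) + 246·L_2(u) + 1446·L_3(u).
Expanding and collecting terms gives h(u) = 2u³ - 6u² + 4u + 6.
Evaluating at u = 7: h(7) = 426.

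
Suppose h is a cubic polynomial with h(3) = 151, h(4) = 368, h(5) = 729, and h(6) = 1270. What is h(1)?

5

Write h(t) = at^3 + bt^2 + ct + d. Substituting each data point gives a linear system:
  27a + 9b + 3c + d = 151
  64a + 16b + 4c + d = 368
  125a + 25b + 5c + d = 729
  216a + 36b + 6c + d = 1270
Solving the system yields a = 6, b = 0, c = -5, d = 4.
So h(t) = 6t³ - 5t + 4.
Then h(1) = 5.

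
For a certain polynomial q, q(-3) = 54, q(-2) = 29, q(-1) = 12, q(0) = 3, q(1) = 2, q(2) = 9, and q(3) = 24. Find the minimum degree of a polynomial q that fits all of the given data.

2

Forward differences of the values at s = -3, -2, -1, 0, 1, 2, 3:
  q  : 54  29  12  3  2  9  24
  Δ  : -25  -17  -9  -1  7  15
  Δ^2: 8  8  8  8  8
  Δ^3: 0  0  0  0
  Δ^4: 0  0  0
  Δ^5: 0  0
  Δ^6: 0
The second differences are constant (8) and nonzero, while all higher differences vanish, so the minimal degree is 2.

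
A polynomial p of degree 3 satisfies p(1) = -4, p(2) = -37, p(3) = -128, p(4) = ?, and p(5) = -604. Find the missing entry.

The 4 known points determine the degree-3 polynomial uniquely.
Write p(s) = as^3 + bs^2 + cs + d. Substituting each data point gives a linear system:
  a + b + c + d = -4
  8a + 4b + 2c + d = -37
  27a + 9b + 3c + d = -128
  125a + 25b + 5c + d = -604
Solving the system yields a = -5, b = 1, c = -1, d = 1.
So p(s) = -5s^3 + s^2 - s + 1.
Then p(4) = -307.

-307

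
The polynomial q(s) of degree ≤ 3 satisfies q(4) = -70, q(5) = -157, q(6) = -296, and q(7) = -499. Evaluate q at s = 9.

Using the Lagrange interpolation formula with nodes 4, 5, 6, 7:
  L_0(s) = (s - 5)(s - 6)(s - 7) / -6
  L_1(s) = (s - 4)(s - 6)(s - 7) / 2
  L_2(s) = (s - 4)(s - 5)(s - 7) / -2
  L_3(s) = (s - 4)(s - 5)(s - 6) / 6
Then q(s) = -70·L_0(s) - 157·L_1(s) - 296·L_2(s) - 499·L_3(s).
Expanding and collecting terms gives q(s) = -2s³ + 4s² - s - 2.
Evaluating at s = 9: q(9) = -1145.

-1145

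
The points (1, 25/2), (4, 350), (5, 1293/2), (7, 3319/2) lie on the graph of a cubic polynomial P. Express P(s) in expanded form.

Using the Lagrange interpolation formula with nodes 1, 4, 5, 7:
  L_0(s) = (s - 4)(s - 5)(s - 7) / -72
  L_1(s) = (s - 1)(s - 5)(s - 7) / 9
  L_2(s) = (s - 1)(s - 4)(s - 7) / -8
  L_3(s) = (s - 1)(s - 4)(s - 5) / 36
Then P(s) = 25/2·L_0(s) + 350·L_1(s) + 1293/2·L_2(s) + 3319/2·L_3(s).
Expanding and collecting terms gives P(s) = 4s³ + 6s² - (3/2)s + 4.
Check: P(1) = 25/2. ✓

P(s) = 4s^3 + 6s^2 - (3/2)s + 4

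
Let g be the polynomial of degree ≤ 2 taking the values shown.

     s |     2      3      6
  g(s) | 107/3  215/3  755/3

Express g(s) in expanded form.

g(s) = 6s^2 + 6s - 1/3

Using the Lagrange interpolation formula with nodes 2, 3, 6:
  L_0(s) = (s - 3)(s - 6) / 4
  L_1(s) = (s - 2)(s - 6) / -3
  L_2(s) = (s - 2)(s - 3) / 12
Then g(s) = 107/3·L_0(s) + 215/3·L_1(s) + 755/3·L_2(s).
Expanding and collecting terms gives g(s) = 6s^2 + 6s - 1/3.
Check: g(6) = 755/3. ✓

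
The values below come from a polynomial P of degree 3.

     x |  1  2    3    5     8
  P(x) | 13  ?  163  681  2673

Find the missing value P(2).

57

The 4 known points determine the degree-3 polynomial uniquely.
Write P(x) = ax^3 + bx^2 + cx + d. Substituting each data point gives a linear system:
  a + b + c + d = 13
  27a + 9b + 3c + d = 163
  125a + 25b + 5c + d = 681
  512a + 64b + 8c + d = 2673
Solving the system yields a = 5, b = 1, c = 6, d = 1.
So P(x) = 5x^3 + x^2 + 6x + 1.
Then P(2) = 57.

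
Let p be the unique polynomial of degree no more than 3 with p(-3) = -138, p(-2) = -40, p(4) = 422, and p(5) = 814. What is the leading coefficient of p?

Write p(u) = au^3 + bu^2 + cu + d. Substituting each data point gives a linear system:
  -27a + 9b - 3c + d = -138
  -8a + 4b - 2c + d = -40
  64a + 16b + 4c + d = 422
  125a + 25b + 5c + d = 814
Solving the system yields a = 6, b = 3, c = -1, d = -6.
So p(u) = 6u^3 + 3u^2 - u - 6.
The leading coefficient is 6.

6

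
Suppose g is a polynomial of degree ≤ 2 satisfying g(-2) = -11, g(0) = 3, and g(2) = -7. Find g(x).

g(x) = -3x^2 + x + 3

Write g(x) = ax^2 + bx + c. Substituting each data point gives a linear system:
  4a - 2b + c = -11
  c = 3
  4a + 2b + c = -7
Solving the system yields a = -3, b = 1, c = 3.
So g(x) = -3x^2 + x + 3.
Check: g(0) = 3. ✓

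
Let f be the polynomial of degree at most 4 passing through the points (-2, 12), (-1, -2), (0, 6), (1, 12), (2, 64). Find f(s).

f(s) = 3s^4 + 2s^3 - 4s^2 + 5s + 6

Write f(s) = as^4 + bs^3 + cs^2 + ds + e. Substituting each data point gives a linear system:
  16a - 8b + 4c - 2d + e = 12
  a - b + c - d + e = -2
  e = 6
  a + b + c + d + e = 12
  16a + 8b + 4c + 2d + e = 64
Solving the system yields a = 3, b = 2, c = -4, d = 5, e = 6.
So f(s) = 3s^4 + 2s^3 - 4s^2 + 5s + 6.
Check: f(2) = 64. ✓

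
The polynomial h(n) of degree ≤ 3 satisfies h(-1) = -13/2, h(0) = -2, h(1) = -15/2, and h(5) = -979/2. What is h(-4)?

Using the Lagrange interpolation formula with nodes -1, 0, 1, 5:
  L_0(n) = n(n - 1)(n - 5) / -12
  L_1(n) = (n + 1)(n - 1)(n - 5) / 5
  L_2(n) = (n + 1)n(n - 5) / -8
  L_3(n) = (n + 1)n(n - 1) / 120
Then h(n) = -13/2·L_0(n) - 2·L_1(n) - 15/2·L_2(n) - 979/2·L_3(n).
Expanding and collecting terms gives h(n) = -3n³ - 5n² + (5/2)n - 2.
Evaluating at n = -4: h(-4) = 100.

100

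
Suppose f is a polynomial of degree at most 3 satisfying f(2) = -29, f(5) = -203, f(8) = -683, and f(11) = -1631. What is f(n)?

f(n) = -n^3 - 2n^2 - 5n - 3

Write f(n) = an^3 + bn^2 + cn + d. Substituting each data point gives a linear system:
  8a + 4b + 2c + d = -29
  125a + 25b + 5c + d = -203
  512a + 64b + 8c + d = -683
  1331a + 121b + 11c + d = -1631
Solving the system yields a = -1, b = -2, c = -5, d = -3.
So f(n) = -n^3 - 2n^2 - 5n - 3.
Check: f(5) = -203. ✓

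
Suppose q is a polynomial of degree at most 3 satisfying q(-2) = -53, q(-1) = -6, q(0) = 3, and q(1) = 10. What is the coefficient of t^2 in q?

-1

Write q(t) = at^3 + bt^2 + ct + d. Substituting each data point gives a linear system:
  -8a + 4b - 2c + d = -53
  -a + b - c + d = -6
  d = 3
  a + b + c + d = 10
Solving the system yields a = 6, b = -1, c = 2, d = 3.
So q(t) = 6t^3 - t^2 + 2t + 3.
The coefficient of t^2 is -1.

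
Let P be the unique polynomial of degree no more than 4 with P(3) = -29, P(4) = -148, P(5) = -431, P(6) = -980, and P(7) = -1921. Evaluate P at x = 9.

-5603

Forward differences of the values at x = 3, 4, 5, 6, 7:
  P  : -29  -148  -431  -980  -1921
  Δ  : -119  -283  -549  -941
  Δ^2: -164  -266  -392
  Δ^3: -102  -126
  Δ^4: -24
The fourth differences are constant, confirming degree 4.
Interpolating (Newton forward form) and evaluating at x = 9 gives P(9) = -5603.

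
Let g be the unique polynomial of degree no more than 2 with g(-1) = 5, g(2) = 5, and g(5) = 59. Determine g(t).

g(t) = 3t^2 - 3t - 1

Write g(t) = at^2 + bt + c. Substituting each data point gives a linear system:
  a - b + c = 5
  4a + 2b + c = 5
  25a + 5b + c = 59
Solving the system yields a = 3, b = -3, c = -1.
So g(t) = 3t^2 - 3t - 1.
Check: g(-1) = 5. ✓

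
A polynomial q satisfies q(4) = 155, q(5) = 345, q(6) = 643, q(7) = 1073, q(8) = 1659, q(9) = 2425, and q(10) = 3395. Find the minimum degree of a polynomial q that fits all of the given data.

Forward differences of the values at x = 4, 5, 6, 7, 8, 9, 10:
  q  : 155  345  643  1073  1659  2425  3395
  Δ  : 190  298  430  586  766  970
  Δ^2: 108  132  156  180  204
  Δ^3: 24  24  24  24
  Δ^4: 0  0  0
  Δ^5: 0  0
  Δ^6: 0
The third differences are constant (24) and nonzero, while all higher differences vanish, so the minimal degree is 3.

3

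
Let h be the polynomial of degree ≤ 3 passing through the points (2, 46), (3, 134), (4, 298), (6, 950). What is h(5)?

562

Write h(t) = at^3 + bt^2 + ct + d. Substituting each data point gives a linear system:
  8a + 4b + 2c + d = 46
  27a + 9b + 3c + d = 134
  64a + 16b + 4c + d = 298
  216a + 36b + 6c + d = 950
Solving the system yields a = 4, b = 2, c = 2, d = 2.
So h(t) = 4t^3 + 2t^2 + 2t + 2.
Then h(5) = 562.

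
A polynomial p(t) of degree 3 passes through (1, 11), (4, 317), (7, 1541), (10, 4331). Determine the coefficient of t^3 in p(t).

Write p(t) = at^3 + bt^2 + ct + d. Substituting each data point gives a linear system:
  a + b + c + d = 11
  64a + 16b + 4c + d = 317
  343a + 49b + 7c + d = 1541
  1000a + 100b + 10c + d = 4331
Solving the system yields a = 4, b = 3, c = 3, d = 1.
So p(t) = 4t³ + 3t² + 3t + 1.
The leading coefficient is 4.

4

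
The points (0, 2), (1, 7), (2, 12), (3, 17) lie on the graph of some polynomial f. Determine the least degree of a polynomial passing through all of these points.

Forward differences of the values at n = 0, 1, 2, 3:
  f  : 2  7  12  17
  Δ  : 5  5  5
  Δ^2: 0  0
  Δ^3: 0
The first differences are constant (5) and nonzero, while all higher differences vanish, so the minimal degree is 1.

1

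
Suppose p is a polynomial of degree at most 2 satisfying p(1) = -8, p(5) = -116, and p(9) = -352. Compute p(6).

-163

Write p(x) = ax^2 + bx + c. Substituting each data point gives a linear system:
  a + b + c = -8
  25a + 5b + c = -116
  81a + 9b + c = -352
Solving the system yields a = -4, b = -3, c = -1.
So p(x) = -4x^2 - 3x - 1.
Then p(6) = -163.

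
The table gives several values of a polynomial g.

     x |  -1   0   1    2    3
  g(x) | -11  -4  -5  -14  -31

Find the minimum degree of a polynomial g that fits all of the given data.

2

Forward differences of the values at x = -1, 0, 1, 2, 3:
  g  : -11  -4  -5  -14  -31
  Δ  : 7  -1  -9  -17
  Δ^2: -8  -8  -8
  Δ^3: 0  0
  Δ^4: 0
The second differences are constant (-8) and nonzero, while all higher differences vanish, so the minimal degree is 2.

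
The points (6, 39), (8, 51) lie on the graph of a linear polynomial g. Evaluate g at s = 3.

21

Using the Lagrange interpolation formula with nodes 6, 8:
  L_0(s) = (s - 8) / -2
  L_1(s) = (s - 6) / 2
Then g(s) = 39·L_0(s) + 51·L_1(s).
Expanding and collecting terms gives g(s) = 6s + 3.
Evaluating at s = 3: g(3) = 21.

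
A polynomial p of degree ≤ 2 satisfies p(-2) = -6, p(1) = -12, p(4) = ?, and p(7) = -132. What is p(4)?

The 3 known points determine the degree-2 polynomial uniquely.
Write p(x) = ax^2 + bx + c. Substituting each data point gives a linear system:
  4a - 2b + c = -6
  a + b + c = -12
  49a + 7b + c = -132
Solving the system yields a = -2, b = -4, c = -6.
So p(x) = -2x^2 - 4x - 6.
Then p(4) = -54.

-54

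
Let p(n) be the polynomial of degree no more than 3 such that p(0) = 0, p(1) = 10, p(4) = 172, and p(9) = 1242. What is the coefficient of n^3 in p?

1

Write p(n) = an^3 + bn^2 + cn + d. Substituting each data point gives a linear system:
  d = 0
  a + b + c + d = 10
  64a + 16b + 4c + d = 172
  729a + 81b + 9c + d = 1242
Solving the system yields a = 1, b = 6, c = 3, d = 0.
So p(n) = n^3 + 6n^2 + 3n.
The leading coefficient is 1.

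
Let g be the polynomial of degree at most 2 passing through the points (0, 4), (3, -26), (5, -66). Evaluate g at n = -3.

Write g(n) = an^2 + bn + c. Substituting each data point gives a linear system:
  c = 4
  9a + 3b + c = -26
  25a + 5b + c = -66
Solving the system yields a = -2, b = -4, c = 4.
So g(n) = -2n² - 4n + 4.
Then g(-3) = -2.

-2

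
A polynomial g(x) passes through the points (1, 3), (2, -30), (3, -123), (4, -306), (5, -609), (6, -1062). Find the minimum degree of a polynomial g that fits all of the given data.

Forward differences of the values at x = 1, 2, 3, 4, 5, 6:
  g  : 3  -30  -123  -306  -609  -1062
  Δ  : -33  -93  -183  -303  -453
  Δ^2: -60  -90  -120  -150
  Δ^3: -30  -30  -30
  Δ^4: 0  0
  Δ^5: 0
The third differences are constant (-30) and nonzero, while all higher differences vanish, so the minimal degree is 3.

3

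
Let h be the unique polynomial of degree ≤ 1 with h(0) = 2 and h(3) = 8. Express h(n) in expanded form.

Write h(n) = an + b. Substituting each data point gives a linear system:
  b = 2
  3a + b = 8
Solving the system yields a = 2, b = 2.
So h(n) = 2n + 2.
Check: h(3) = 8. ✓

h(n) = 2n + 2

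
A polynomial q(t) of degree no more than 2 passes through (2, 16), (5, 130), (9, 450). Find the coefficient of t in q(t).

Write q(t) = at^2 + bt + c. Substituting each data point gives a linear system:
  4a + 2b + c = 16
  25a + 5b + c = 130
  81a + 9b + c = 450
Solving the system yields a = 6, b = -4, c = 0.
So q(t) = 6t² - 4t.
The coefficient of t is -4.

-4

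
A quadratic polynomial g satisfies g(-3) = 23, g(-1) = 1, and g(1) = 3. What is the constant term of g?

Write g(t) = at^2 + bt + c. Substituting each data point gives a linear system:
  9a - 3b + c = 23
  a - b + c = 1
  a + b + c = 3
Solving the system yields a = 3, b = 1, c = -1.
So g(t) = 3t² + t - 1.
The constant term is -1.

-1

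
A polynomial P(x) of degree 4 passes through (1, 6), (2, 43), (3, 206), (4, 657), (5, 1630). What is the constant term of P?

5

Write P(x) = ax^4 + bx^3 + cx^2 + dx + e. Substituting each data point gives a linear system:
  a + b + c + d + e = 6
  16a + 8b + 4c + 2d + e = 43
  81a + 27b + 9c + 3d + e = 206
  256a + 64b + 16c + 4d + e = 657
  625a + 125b + 25c + 5d + e = 1630
Solving the system yields a = 3, b = -3, c = 6, d = -5, e = 5.
So P(x) = 3x^4 - 3x^3 + 6x^2 - 5x + 5.
The constant term is 5.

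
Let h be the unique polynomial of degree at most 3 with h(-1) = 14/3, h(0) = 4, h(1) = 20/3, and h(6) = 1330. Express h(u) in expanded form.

Write h(u) = au^3 + bu^2 + cu + d. Substituting each data point gives a linear system:
  -a + b - c + d = 14/3
  d = 4
  a + b + c + d = 20/3
  216a + 36b + 6c + d = 1330
Solving the system yields a = 6, b = 5/3, c = -5, d = 4.
So h(u) = 6u^3 + (5/3)u^2 - 5u + 4.
Check: h(0) = 4. ✓

h(u) = 6u^3 + (5/3)u^2 - 5u + 4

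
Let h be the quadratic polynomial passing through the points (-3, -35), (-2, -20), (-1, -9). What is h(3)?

-5

Write h(x) = ax^2 + bx + c. Substituting each data point gives a linear system:
  9a - 3b + c = -35
  4a - 2b + c = -20
  a - b + c = -9
Solving the system yields a = -2, b = 5, c = -2.
So h(x) = -2x^2 + 5x - 2.
Then h(3) = -5.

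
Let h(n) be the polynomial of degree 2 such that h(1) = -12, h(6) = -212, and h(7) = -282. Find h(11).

-662

Write h(n) = an^2 + bn + c. Substituting each data point gives a linear system:
  a + b + c = -12
  36a + 6b + c = -212
  49a + 7b + c = -282
Solving the system yields a = -5, b = -5, c = -2.
So h(n) = -5n^2 - 5n - 2.
Then h(11) = -662.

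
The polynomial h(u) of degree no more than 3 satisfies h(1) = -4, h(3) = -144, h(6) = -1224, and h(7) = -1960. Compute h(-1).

Write h(u) = au^3 + bu^2 + cu + d. Substituting each data point gives a linear system:
  a + b + c + d = -4
  27a + 9b + 3c + d = -144
  216a + 36b + 6c + d = -1224
  343a + 49b + 7c + d = -1960
Solving the system yields a = -6, b = 2, c = 0, d = 0.
So h(u) = -6u³ + 2u².
Then h(-1) = 8.

8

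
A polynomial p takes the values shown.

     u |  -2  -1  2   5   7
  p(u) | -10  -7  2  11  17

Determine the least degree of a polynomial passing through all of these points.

1

Divided differences on the nodes -2, -1, 2, 5, 7:
  order 0: -10  -7  2  11  17
  order 1: 3  3  3  3
  order 2: 0  0  0
  order 3: 0  0
  order 4: 0
The order-1 divided differences are all 3 (nonzero) and every higher order vanishes, so the data lies on a polynomial of degree exactly 1.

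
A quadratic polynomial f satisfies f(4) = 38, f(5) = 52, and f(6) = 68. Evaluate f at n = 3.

Forward differences of the values at n = 4, 5, 6:
  f  : 38  52  68
  Δ  : 14  16
  Δ^2: 2
The second differences are constant, confirming degree 2.
Interpolating (Newton forward form) and evaluating at n = 3 gives f(3) = 26.

26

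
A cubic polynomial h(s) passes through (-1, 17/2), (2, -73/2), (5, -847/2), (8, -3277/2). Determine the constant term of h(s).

3/2

Write h(s) = as^3 + bs^2 + cs + d. Substituting each data point gives a linear system:
  -a + b - c + d = 17/2
  8a + 4b + 2c + d = -73/2
  125a + 25b + 5c + d = -847/2
  512a + 64b + 8c + d = -3277/2
Solving the system yields a = -3, b = -1, c = -5, d = 3/2.
So h(s) = -3s^3 - s^2 - 5s + 3/2.
The constant term is 3/2.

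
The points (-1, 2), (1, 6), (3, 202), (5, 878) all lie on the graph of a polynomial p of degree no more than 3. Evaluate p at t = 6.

Write p(t) = at^3 + bt^2 + ct + d. Substituting each data point gives a linear system:
  -a + b - c + d = 2
  a + b + c + d = 6
  27a + 9b + 3c + d = 202
  125a + 25b + 5c + d = 878
Solving the system yields a = 6, b = 6, c = -4, d = -2.
So p(t) = 6t^3 + 6t^2 - 4t - 2.
Then p(6) = 1486.

1486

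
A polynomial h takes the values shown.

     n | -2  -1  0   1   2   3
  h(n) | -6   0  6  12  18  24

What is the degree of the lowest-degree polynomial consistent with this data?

Forward differences of the values at n = -2, -1, 0, 1, 2, 3:
  h  : -6  0  6  12  18  24
  Δ  : 6  6  6  6  6
  Δ^2: 0  0  0  0
  Δ^3: 0  0  0
  Δ^4: 0  0
  Δ^5: 0
The first differences are constant (6) and nonzero, while all higher differences vanish, so the minimal degree is 1.

1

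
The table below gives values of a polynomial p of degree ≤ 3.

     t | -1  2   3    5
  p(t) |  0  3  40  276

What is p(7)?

848

Write p(t) = at^3 + bt^2 + ct + d. Substituting each data point gives a linear system:
  -a + b - c + d = 0
  8a + 4b + 2c + d = 3
  27a + 9b + 3c + d = 40
  125a + 25b + 5c + d = 276
Solving the system yields a = 3, b = -3, c = -5, d = 1.
So p(t) = 3t^3 - 3t^2 - 5t + 1.
Then p(7) = 848.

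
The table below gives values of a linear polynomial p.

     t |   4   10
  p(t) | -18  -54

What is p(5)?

Using the Lagrange interpolation formula with nodes 4, 10:
  L_0(t) = (t - 10) / -6
  L_1(t) = (t - 4) / 6
Then p(t) = -18·L_0(t) - 54·L_1(t).
Expanding and collecting terms gives p(t) = -6t + 6.
Evaluating at t = 5: p(5) = -24.

-24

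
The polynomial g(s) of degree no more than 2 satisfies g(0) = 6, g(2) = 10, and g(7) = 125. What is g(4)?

Using the Lagrange interpolation formula with nodes 0, 2, 7:
  L_0(s) = (s - 2)(s - 7) / 14
  L_1(s) = s(s - 7) / -10
  L_2(s) = s(s - 2) / 35
Then g(s) = 6·L_0(s) + 10·L_1(s) + 125·L_2(s).
Expanding and collecting terms gives g(s) = 3s^2 - 4s + 6.
Evaluating at s = 4: g(4) = 38.

38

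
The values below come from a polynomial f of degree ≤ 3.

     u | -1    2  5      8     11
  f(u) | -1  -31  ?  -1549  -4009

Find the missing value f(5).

-385

On equispaced nodes a degree-3 polynomial has vanishing fourth forward difference, so
  f(-1) - 4·f(2) + 6·f(5) - 4·f(8) + f(11) = 0.
Substituting the known values and solving for f(5):
  6·f(5) = -2310
  f(5) = -385.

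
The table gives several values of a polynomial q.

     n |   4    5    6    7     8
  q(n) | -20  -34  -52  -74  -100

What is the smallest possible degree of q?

2

Forward differences of the values at n = 4, 5, 6, 7, 8:
  q  : -20  -34  -52  -74  -100
  Δ  : -14  -18  -22  -26
  Δ^2: -4  -4  -4
  Δ^3: 0  0
  Δ^4: 0
The second differences are constant (-4) and nonzero, while all higher differences vanish, so the minimal degree is 2.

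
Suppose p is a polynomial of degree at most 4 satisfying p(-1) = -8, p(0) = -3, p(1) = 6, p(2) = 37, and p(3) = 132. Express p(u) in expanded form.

p(u) = u^4 + u^3 + u^2 + 6u - 3

Using the Lagrange interpolation formula with nodes -1, 0, 1, 2, 3:
  L_0(u) = u(u - 1)(u - 2)(u - 3) / 24
  L_1(u) = (u + 1)(u - 1)(u - 2)(u - 3) / -6
  L_2(u) = (u + 1)u(u - 2)(u - 3) / 4
  L_3(u) = (u + 1)u(u - 1)(u - 3) / -6
  L_4(u) = (u + 1)u(u - 1)(u - 2) / 24
Then p(u) = -8·L_0(u) - 3·L_1(u) + 6·L_2(u) + 37·L_3(u) + 132·L_4(u).
Expanding and collecting terms gives p(u) = u^4 + u^3 + u^2 + 6u - 3.
Check: p(-1) = -8. ✓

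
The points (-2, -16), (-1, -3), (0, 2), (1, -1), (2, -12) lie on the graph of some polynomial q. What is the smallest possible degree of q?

Forward differences of the values at x = -2, -1, 0, 1, 2:
  q  : -16  -3  2  -1  -12
  Δ  : 13  5  -3  -11
  Δ^2: -8  -8  -8
  Δ^3: 0  0
  Δ^4: 0
The second differences are constant (-8) and nonzero, while all higher differences vanish, so the minimal degree is 2.

2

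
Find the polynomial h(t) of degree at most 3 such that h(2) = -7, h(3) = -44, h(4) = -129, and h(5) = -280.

Using the Lagrange interpolation formula with nodes 2, 3, 4, 5:
  L_0(t) = (t - 3)(t - 4)(t - 5) / -6
  L_1(t) = (t - 2)(t - 4)(t - 5) / 2
  L_2(t) = (t - 2)(t - 3)(t - 5) / -2
  L_3(t) = (t - 2)(t - 3)(t - 4) / 6
Then h(t) = -7·L_0(t) - 44·L_1(t) - 129·L_2(t) - 280·L_3(t).
Expanding and collecting terms gives h(t) = -3t^3 + 3t^2 + 5t - 5.
Check: h(3) = -44. ✓

h(t) = -3t^3 + 3t^2 + 5t - 5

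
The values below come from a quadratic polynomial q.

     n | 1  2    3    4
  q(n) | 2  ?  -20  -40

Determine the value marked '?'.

On equispaced nodes a degree-2 polynomial has vanishing third forward difference, so
  - q(1) + 3·q(2) - 3·q(3) + q(4) = 0.
Substituting the known values and solving for q(2):
  3·q(2) = -18
  q(2) = -6.

-6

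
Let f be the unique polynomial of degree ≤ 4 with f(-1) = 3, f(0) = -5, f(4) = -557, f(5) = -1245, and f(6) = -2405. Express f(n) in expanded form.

Write f(n) = an^4 + bn^3 + cn^2 + dn + e. Substituting each data point gives a linear system:
  a - b + c - d + e = 3
  e = -5
  256a + 64b + 16c + 4d + e = -557
  625a + 125b + 25c + 5d + e = -1245
  1296a + 216b + 36c + 6d + e = -2405
Solving the system yields a = -1, b = -6, c = 5, d = 2, e = -5.
So f(n) = -n^4 - 6n^3 + 5n^2 + 2n - 5.
Check: f(-1) = 3. ✓

f(n) = -n^4 - 6n^3 + 5n^2 + 2n - 5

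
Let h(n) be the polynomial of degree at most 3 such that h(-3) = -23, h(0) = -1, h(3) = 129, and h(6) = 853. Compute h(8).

Using the Lagrange interpolation formula with nodes -3, 0, 3, 6:
  L_0(n) = n(n - 3)(n - 6) / -162
  L_1(n) = (n + 3)(n - 3)(n - 6) / 54
  L_2(n) = (n + 3)n(n - 6) / -54
  L_3(n) = (n + 3)n(n - 3) / 162
Then h(n) = -23·L_0(n) - 1·L_1(n) + 129·L_2(n) + 853·L_3(n).
Expanding and collecting terms gives h(n) = 3n^3 + 6n^2 - (5/3)n - 1.
Evaluating at n = 8: h(8) = 5717/3.

5717/3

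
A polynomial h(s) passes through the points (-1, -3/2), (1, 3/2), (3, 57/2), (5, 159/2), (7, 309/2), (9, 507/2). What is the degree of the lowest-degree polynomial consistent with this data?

Forward differences of the values at s = -1, 1, 3, 5, 7, 9:
  h  : -3/2  3/2  57/2  159/2  309/2  507/2
  Δ  : 3  27  51  75  99
  Δ^2: 24  24  24  24
  Δ^3: 0  0  0
  Δ^4: 0  0
  Δ^5: 0
The second differences are constant (24) and nonzero, while all higher differences vanish, so the minimal degree is 2.

2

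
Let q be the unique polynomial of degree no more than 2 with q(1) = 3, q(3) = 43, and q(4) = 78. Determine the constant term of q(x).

-2

Write q(x) = ax^2 + bx + c. Substituting each data point gives a linear system:
  a + b + c = 3
  9a + 3b + c = 43
  16a + 4b + c = 78
Solving the system yields a = 5, b = 0, c = -2.
So q(x) = 5x^2 - 2.
The constant term is -2.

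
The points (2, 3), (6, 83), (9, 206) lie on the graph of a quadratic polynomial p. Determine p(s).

Write p(s) = as^2 + bs + c. Substituting each data point gives a linear system:
  4a + 2b + c = 3
  36a + 6b + c = 83
  81a + 9b + c = 206
Solving the system yields a = 3, b = -4, c = -1.
So p(s) = 3s² - 4s - 1.
Check: p(2) = 3. ✓

p(s) = 3s^2 - 4s - 1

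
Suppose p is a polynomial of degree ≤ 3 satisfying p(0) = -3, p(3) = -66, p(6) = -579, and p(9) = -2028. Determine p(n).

Write p(n) = an^3 + bn^2 + cn + d. Substituting each data point gives a linear system:
  d = -3
  27a + 9b + 3c + d = -66
  216a + 36b + 6c + d = -579
  729a + 81b + 9c + d = -2028
Solving the system yields a = -3, b = 2, c = 0, d = -3.
So p(n) = -3n³ + 2n² - 3.
Check: p(9) = -2028. ✓

p(n) = -3n^3 + 2n^2 - 3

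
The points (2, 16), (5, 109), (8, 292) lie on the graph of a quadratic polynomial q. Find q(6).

160

Using the Lagrange interpolation formula with nodes 2, 5, 8:
  L_0(n) = (n - 5)(n - 8) / 18
  L_1(n) = (n - 2)(n - 8) / -9
  L_2(n) = (n - 2)(n - 5) / 18
Then q(n) = 16·L_0(n) + 109·L_1(n) + 292·L_2(n).
Expanding and collecting terms gives q(n) = 5n^2 - 4n + 4.
Evaluating at n = 6: q(6) = 160.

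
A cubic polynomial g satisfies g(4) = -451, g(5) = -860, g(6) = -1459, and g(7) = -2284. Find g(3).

-196

Forward differences of the values at t = 4, 5, 6, 7:
  g  : -451  -860  -1459  -2284
  Δ  : -409  -599  -825
  Δ^2: -190  -226
  Δ^3: -36
The third differences are constant, confirming degree 3.
Interpolating (Newton forward form) and evaluating at t = 3 gives g(3) = -196.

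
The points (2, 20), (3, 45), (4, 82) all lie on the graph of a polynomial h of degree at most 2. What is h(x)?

h(x) = 6x^2 - 5x + 6

Write h(x) = ax^2 + bx + c. Substituting each data point gives a linear system:
  4a + 2b + c = 20
  9a + 3b + c = 45
  16a + 4b + c = 82
Solving the system yields a = 6, b = -5, c = 6.
So h(x) = 6x^2 - 5x + 6.
Check: h(3) = 45. ✓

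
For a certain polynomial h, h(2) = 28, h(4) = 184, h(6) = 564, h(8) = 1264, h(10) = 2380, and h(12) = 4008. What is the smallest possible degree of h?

3

Forward differences of the values at x = 2, 4, 6, 8, 10, 12:
  h  : 28  184  564  1264  2380  4008
  Δ  : 156  380  700  1116  1628
  Δ^2: 224  320  416  512
  Δ^3: 96  96  96
  Δ^4: 0  0
  Δ^5: 0
The third differences are constant (96) and nonzero, while all higher differences vanish, so the minimal degree is 3.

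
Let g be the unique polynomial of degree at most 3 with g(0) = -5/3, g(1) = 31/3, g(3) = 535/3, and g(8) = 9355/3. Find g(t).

Using the Lagrange interpolation formula with nodes 0, 1, 3, 8:
  L_0(t) = (t - 1)(t - 3)(t - 8) / -24
  L_1(t) = t(t - 3)(t - 8) / 14
  L_2(t) = t(t - 1)(t - 8) / -30
  L_3(t) = t(t - 1)(t - 3) / 280
Then g(t) = -5/3·L_0(t) + 31/3·L_1(t) + 535/3·L_2(t) + 9355/3·L_3(t).
Expanding and collecting terms gives g(t) = 6t³ + 6t - 5/3.
Check: g(3) = 535/3. ✓

g(t) = 6t^3 + 6t - 5/3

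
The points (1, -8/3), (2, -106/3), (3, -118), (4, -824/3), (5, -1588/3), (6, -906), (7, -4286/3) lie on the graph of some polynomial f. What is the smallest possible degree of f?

Forward differences of the values at s = 1, 2, 3, 4, 5, 6, 7:
  f  : -8/3  -106/3  -118  -824/3  -1588/3  -906  -4286/3
  Δ  : -98/3  -248/3  -470/3  -764/3  -1130/3  -1568/3
  Δ^2: -50  -74  -98  -122  -146
  Δ^3: -24  -24  -24  -24
  Δ^4: 0  0  0
  Δ^5: 0  0
  Δ^6: 0
The third differences are constant (-24) and nonzero, while all higher differences vanish, so the minimal degree is 3.

3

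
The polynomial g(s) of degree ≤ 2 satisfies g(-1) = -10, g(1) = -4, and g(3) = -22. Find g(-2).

-22

Forward differences of the values at s = -1, 1, 3:
  g  : -10  -4  -22
  Δ  : 6  -18
  Δ^2: -24
The second differences are constant, confirming degree 2.
Interpolating (Newton forward form) and evaluating at s = -2 gives g(-2) = -22.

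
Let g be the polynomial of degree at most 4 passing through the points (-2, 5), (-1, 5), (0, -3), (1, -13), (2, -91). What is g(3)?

Write g(u) = au^4 + bu^3 + cu^2 + du + e. Substituting each data point gives a linear system:
  16a - 8b + 4c - 2d + e = 5
  a - b + c - d + e = 5
  e = -3
  a + b + c + d + e = -13
  16a + 8b + 4c + 2d + e = -91
Solving the system yields a = -3, b = -5, c = 2, d = -4, e = -3.
So g(u) = -3u^4 - 5u^3 + 2u^2 - 4u - 3.
Then g(3) = -375.

-375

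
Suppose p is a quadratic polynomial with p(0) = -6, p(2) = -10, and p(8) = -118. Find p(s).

Write p(s) = as^2 + bs + c. Substituting each data point gives a linear system:
  c = -6
  4a + 2b + c = -10
  64a + 8b + c = -118
Solving the system yields a = -2, b = 2, c = -6.
So p(s) = -2s^2 + 2s - 6.
Check: p(8) = -118. ✓

p(s) = -2s^2 + 2s - 6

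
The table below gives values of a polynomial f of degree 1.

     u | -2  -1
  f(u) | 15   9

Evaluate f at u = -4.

27

Using the Lagrange interpolation formula with nodes -2, -1:
  L_0(u) = (u + 1) / -1
  L_1(u) = (u + 2) / 1
Then f(u) = 15·L_0(u) + 9·L_1(u).
Expanding and collecting terms gives f(u) = -6u + 3.
Evaluating at u = -4: f(-4) = 27.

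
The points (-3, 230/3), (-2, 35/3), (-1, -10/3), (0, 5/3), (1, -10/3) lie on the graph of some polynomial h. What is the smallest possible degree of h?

3

Forward differences of the values at t = -3, -2, -1, 0, 1:
  h  : 230/3  35/3  -10/3  5/3  -10/3
  Δ  : -65  -15  5  -5
  Δ^2: 50  20  -10
  Δ^3: -30  -30
  Δ^4: 0
The third differences are constant (-30) and nonzero, while all higher differences vanish, so the minimal degree is 3.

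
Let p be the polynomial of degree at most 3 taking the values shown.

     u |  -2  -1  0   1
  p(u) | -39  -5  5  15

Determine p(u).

p(u) = 4u^3 + 6u + 5

Write p(u) = au^3 + bu^2 + cu + d. Substituting each data point gives a linear system:
  -8a + 4b - 2c + d = -39
  -a + b - c + d = -5
  d = 5
  a + b + c + d = 15
Solving the system yields a = 4, b = 0, c = 6, d = 5.
So p(u) = 4u³ + 6u + 5.
Check: p(0) = 5. ✓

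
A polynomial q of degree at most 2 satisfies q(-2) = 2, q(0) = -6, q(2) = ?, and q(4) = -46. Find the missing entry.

The 3 known points determine the degree-2 polynomial uniquely.
Write q(u) = au^2 + bu + c. Substituting each data point gives a linear system:
  4a - 2b + c = 2
  c = -6
  16a + 4b + c = -46
Solving the system yields a = -1, b = -6, c = -6.
So q(u) = -u² - 6u - 6.
Then q(2) = -22.

-22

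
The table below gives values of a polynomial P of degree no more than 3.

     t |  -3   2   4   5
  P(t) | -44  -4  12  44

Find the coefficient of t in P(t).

-2

Write P(t) = at^3 + bt^2 + ct + d. Substituting each data point gives a linear system:
  -27a + 9b - 3c + d = -44
  8a + 4b + 2c + d = -4
  64a + 16b + 4c + d = 12
  125a + 25b + 5c + d = 44
Solving the system yields a = 1, b = -3, c = -2, d = 4.
So P(t) = t^3 - 3t^2 - 2t + 4.
The coefficient of t is -2.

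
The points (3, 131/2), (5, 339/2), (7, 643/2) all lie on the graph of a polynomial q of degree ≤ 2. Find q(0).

Forward differences of the values at t = 3, 5, 7:
  q  : 131/2  339/2  643/2
  Δ  : 104  152
  Δ^2: 48
The second differences are constant, confirming degree 2.
Interpolating (Newton forward form) and evaluating at t = 0 gives q(0) = -1/2.

-1/2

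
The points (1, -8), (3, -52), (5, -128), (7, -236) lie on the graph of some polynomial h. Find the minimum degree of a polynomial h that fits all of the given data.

Forward differences of the values at u = 1, 3, 5, 7:
  h  : -8  -52  -128  -236
  Δ  : -44  -76  -108
  Δ^2: -32  -32
  Δ^3: 0
The second differences are constant (-32) and nonzero, while all higher differences vanish, so the minimal degree is 2.

2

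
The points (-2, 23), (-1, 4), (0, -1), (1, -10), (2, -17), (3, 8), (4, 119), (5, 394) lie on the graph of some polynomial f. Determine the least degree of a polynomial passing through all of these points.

4

Forward differences of the values at n = -2, -1, 0, 1, 2, 3, 4, 5:
  f  : 23  4  -1  -10  -17  8  119  394
  Δ  : -19  -5  -9  -7  25  111  275
  Δ^2: 14  -4  2  32  86  164
  Δ^3: -18  6  30  54  78
  Δ^4: 24  24  24  24
  Δ^5: 0  0  0
  Δ^6: 0  0
  Δ^7: 0
The fourth differences are constant (24) and nonzero, while all higher differences vanish, so the minimal degree is 4.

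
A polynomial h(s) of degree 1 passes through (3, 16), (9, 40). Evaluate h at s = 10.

Using the Lagrange interpolation formula with nodes 3, 9:
  L_0(s) = (s - 9) / -6
  L_1(s) = (s - 3) / 6
Then h(s) = 16·L_0(s) + 40·L_1(s).
Expanding and collecting terms gives h(s) = 4s + 4.
Evaluating at s = 10: h(10) = 44.

44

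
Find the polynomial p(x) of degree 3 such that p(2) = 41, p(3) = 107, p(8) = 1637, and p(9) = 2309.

p(x) = 3x^3 + x^2 + 4x + 5

Write p(x) = ax^3 + bx^2 + cx + d. Substituting each data point gives a linear system:
  8a + 4b + 2c + d = 41
  27a + 9b + 3c + d = 107
  512a + 64b + 8c + d = 1637
  729a + 81b + 9c + d = 2309
Solving the system yields a = 3, b = 1, c = 4, d = 5.
So p(x) = 3x³ + x² + 4x + 5.
Check: p(3) = 107. ✓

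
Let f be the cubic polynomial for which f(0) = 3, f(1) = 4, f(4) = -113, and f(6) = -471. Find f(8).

Write f(u) = au^3 + bu^2 + cu + d. Substituting each data point gives a linear system:
  d = 3
  a + b + c + d = 4
  64a + 16b + 4c + d = -113
  216a + 36b + 6c + d = -471
Solving the system yields a = -3, b = 5, c = -1, d = 3.
So f(u) = -3u^3 + 5u^2 - u + 3.
Then f(8) = -1221.

-1221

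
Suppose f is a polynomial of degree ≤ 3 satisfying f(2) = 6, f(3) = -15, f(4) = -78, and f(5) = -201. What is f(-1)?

Write f(s) = as^3 + bs^2 + cs + d. Substituting each data point gives a linear system:
  8a + 4b + 2c + d = 6
  27a + 9b + 3c + d = -15
  64a + 16b + 4c + d = -78
  125a + 25b + 5c + d = -201
Solving the system yields a = -3, b = 6, c = 6, d = -6.
So f(s) = -3s^3 + 6s^2 + 6s - 6.
Then f(-1) = -3.

-3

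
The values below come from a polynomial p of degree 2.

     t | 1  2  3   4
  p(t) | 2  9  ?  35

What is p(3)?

On equispaced nodes a degree-2 polynomial has vanishing third forward difference, so
  - p(1) + 3·p(2) - 3·p(3) + p(4) = 0.
Substituting the known values and solving for p(3):
  -3·p(3) = -60
  p(3) = 20.

20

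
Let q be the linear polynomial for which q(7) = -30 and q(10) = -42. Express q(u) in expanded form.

q(u) = -4u - 2

Write q(u) = au + b. Substituting each data point gives a linear system:
  7a + b = -30
  10a + b = -42
Solving the system yields a = -4, b = -2.
So q(u) = -4u - 2.
Check: q(10) = -42. ✓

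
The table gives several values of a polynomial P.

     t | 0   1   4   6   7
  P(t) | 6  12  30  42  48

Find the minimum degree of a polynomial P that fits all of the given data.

1

Divided differences on the nodes 0, 1, 4, 6, 7:
  order 0: 6  12  30  42  48
  order 1: 6  6  6  6
  order 2: 0  0  0
  order 3: 0  0
  order 4: 0
The order-1 divided differences are all 6 (nonzero) and every higher order vanishes, so the data lies on a polynomial of degree exactly 1.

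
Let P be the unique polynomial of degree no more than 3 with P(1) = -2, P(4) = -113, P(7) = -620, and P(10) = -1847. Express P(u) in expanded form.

P(u) = -2u^3 + 2u^2 - 5u + 3

Using the Lagrange interpolation formula with nodes 1, 4, 7, 10:
  L_0(u) = (u - 4)(u - 7)(u - 10) / -162
  L_1(u) = (u - 1)(u - 7)(u - 10) / 54
  L_2(u) = (u - 1)(u - 4)(u - 10) / -54
  L_3(u) = (u - 1)(u - 4)(u - 7) / 162
Then P(u) = -2·L_0(u) - 113·L_1(u) - 620·L_2(u) - 1847·L_3(u).
Expanding and collecting terms gives P(u) = -2u^3 + 2u^2 - 5u + 3.
Check: P(10) = -1847. ✓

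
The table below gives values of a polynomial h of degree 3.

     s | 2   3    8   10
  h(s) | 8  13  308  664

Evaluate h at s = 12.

1228

Write h(s) = as^3 + bs^2 + cs + d. Substituting each data point gives a linear system:
  8a + 4b + 2c + d = 8
  27a + 9b + 3c + d = 13
  512a + 64b + 8c + d = 308
  1000a + 100b + 10c + d = 664
Solving the system yields a = 1, b = -4, c = 6, d = 4.
So h(s) = s^3 - 4s^2 + 6s + 4.
Then h(12) = 1228.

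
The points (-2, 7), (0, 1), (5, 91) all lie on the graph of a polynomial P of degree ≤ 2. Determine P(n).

Write P(n) = an^2 + bn + c. Substituting each data point gives a linear system:
  4a - 2b + c = 7
  c = 1
  25a + 5b + c = 91
Solving the system yields a = 3, b = 3, c = 1.
So P(n) = 3n^2 + 3n + 1.
Check: P(0) = 1. ✓

P(n) = 3n^2 + 3n + 1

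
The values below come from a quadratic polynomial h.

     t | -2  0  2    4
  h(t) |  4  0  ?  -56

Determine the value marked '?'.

On equispaced nodes a degree-2 polynomial has vanishing third forward difference, so
  - h(-2) + 3·h(0) - 3·h(2) + h(4) = 0.
Substituting the known values and solving for h(2):
  -3·h(2) = 60
  h(2) = -20.

-20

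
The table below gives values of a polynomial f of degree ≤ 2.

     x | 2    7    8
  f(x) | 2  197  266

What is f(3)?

Using the Lagrange interpolation formula with nodes 2, 7, 8:
  L_0(x) = (x - 7)(x - 8) / 30
  L_1(x) = (x - 2)(x - 8) / -5
  L_2(x) = (x - 2)(x - 7) / 6
Then f(x) = 2·L_0(x) + 197·L_1(x) + 266·L_2(x).
Expanding and collecting terms gives f(x) = 5x² - 6x - 6.
Evaluating at x = 3: f(3) = 21.

21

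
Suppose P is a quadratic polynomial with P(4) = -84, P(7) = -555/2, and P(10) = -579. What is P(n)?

P(n) = -6n^2 + (3/2)n + 6

Using the Lagrange interpolation formula with nodes 4, 7, 10:
  L_0(n) = (n - 7)(n - 10) / 18
  L_1(n) = (n - 4)(n - 10) / -9
  L_2(n) = (n - 4)(n - 7) / 18
Then P(n) = -84·L_0(n) - 555/2·L_1(n) - 579·L_2(n).
Expanding and collecting terms gives P(n) = -6n^2 + (3/2)n + 6.
Check: P(4) = -84. ✓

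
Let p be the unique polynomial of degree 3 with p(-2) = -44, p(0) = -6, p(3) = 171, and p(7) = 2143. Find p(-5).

Write p(x) = ax^3 + bx^2 + cx + d. Substituting each data point gives a linear system:
  -8a + 4b - 2c + d = -44
  d = -6
  27a + 9b + 3c + d = 171
  343a + 49b + 7c + d = 2143
Solving the system yields a = 6, b = 2, c = -1, d = -6.
So p(x) = 6x^3 + 2x^2 - x - 6.
Then p(-5) = -701.

-701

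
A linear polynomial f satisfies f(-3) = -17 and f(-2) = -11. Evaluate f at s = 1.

Using the Lagrange interpolation formula with nodes -3, -2:
  L_0(s) = (s + 2) / -1
  L_1(s) = (s + 3) / 1
Then f(s) = -17·L_0(s) - 11·L_1(s).
Expanding and collecting terms gives f(s) = 6s + 1.
Evaluating at s = 1: f(1) = 7.

7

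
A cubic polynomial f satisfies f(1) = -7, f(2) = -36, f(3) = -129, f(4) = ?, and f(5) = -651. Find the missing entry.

-322

On equispaced nodes a degree-3 polynomial has vanishing fourth forward difference, so
  f(1) - 4·f(2) + 6·f(3) - 4·f(4) + f(5) = 0.
Substituting the known values and solving for f(4):
  -4·f(4) = 1288
  f(4) = -322.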